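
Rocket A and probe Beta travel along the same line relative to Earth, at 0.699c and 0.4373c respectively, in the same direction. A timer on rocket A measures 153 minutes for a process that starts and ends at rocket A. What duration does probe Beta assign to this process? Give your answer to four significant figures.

165.2 minutes

The velocity of rocket A relative to probe Beta is (0.699 − 0.4373)c / (1 − 0.699×0.4373) = 0.37691c; relative speed 0.37691c.
γ for this relative speed: γ = 1/√(1 − 0.142061) = 1.0796.
Rocket A's interval is proper; time dilation gives Δt_B = γΔτ = 1.0796 × 153 minutes = 165.2 minutes.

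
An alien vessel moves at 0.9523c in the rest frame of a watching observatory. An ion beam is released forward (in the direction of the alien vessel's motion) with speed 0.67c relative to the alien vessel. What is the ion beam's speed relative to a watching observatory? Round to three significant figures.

0.990c

Relativistic velocity addition: u = (u' + v)/(1 + u'v/c²), with u' = 0.67c and v = 0.9523c.
Numerator: 0.67 + 0.9523 = 1.6223. Denominator: 1 + (0.67)(0.9523) = 1.638041.
u = 1.6223/1.638041 = 0.99039, so the speed is 0.990c.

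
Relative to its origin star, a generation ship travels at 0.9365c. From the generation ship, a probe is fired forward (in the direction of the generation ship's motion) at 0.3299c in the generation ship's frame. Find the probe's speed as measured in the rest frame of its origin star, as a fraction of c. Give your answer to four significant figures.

0.9675c

In units of c, u = (u' + v)/(1 + u'v) with u' = 0.3299 and v = 0.9365.
Numerator: 0.3299 + 0.9365 = 1.2664. Denominator: 1 + (0.3299)(0.9365) = 1.30895135.
u = 1.2664/1.30895135 = 0.96749, so the speed is 0.9675c.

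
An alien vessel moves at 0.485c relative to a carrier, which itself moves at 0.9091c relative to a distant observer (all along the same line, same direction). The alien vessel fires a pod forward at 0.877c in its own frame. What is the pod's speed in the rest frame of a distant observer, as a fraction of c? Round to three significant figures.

0.998c

Apply u = (u'+v)/(1+u'v) twice. Pod in the carrier frame: (0.877+0.485)/(1+0.877·0.485) = 1.362/1.425345 = 0.95556c.
That velocity, transformed to the rest frame of a distant observer: (0.95556+0.9091)/(1+0.95556·0.9091) = 1.86466/1.868699596 = 0.99784c.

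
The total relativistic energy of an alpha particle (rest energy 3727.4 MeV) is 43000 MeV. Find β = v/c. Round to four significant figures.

0.9962

γ = E/(mc²) = 43000/3727.4 = 11.536.
β = √(1 − 1/γ²) = √(1 − 0.00751432) = √0.99248568 = 0.9962.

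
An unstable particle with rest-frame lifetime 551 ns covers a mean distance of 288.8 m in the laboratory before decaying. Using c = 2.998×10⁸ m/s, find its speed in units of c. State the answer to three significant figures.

0.868c

d = βγcτ ⇒ βγ = d/(cτ) = 288.8 m / (165.1898 m) = 1.7483.
β = (βγ)/√(1+(βγ)²) = 1.7483/√4.05655 = 0.868.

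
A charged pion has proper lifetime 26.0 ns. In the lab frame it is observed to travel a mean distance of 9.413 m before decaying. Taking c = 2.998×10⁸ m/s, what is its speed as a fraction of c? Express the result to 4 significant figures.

0.7702c

Lab distance = (lab lifetime)·v = γτ·βc, so βγ = d/(cτ) = 9.413/(2.998×10⁸ × 2.600×10^-8) = 1.2076.
With βγ = 1.2076: γ² = 1 + (βγ)² = 2.4583, and β = (βγ)/γ = 1.2076/1.5679 = 0.7702.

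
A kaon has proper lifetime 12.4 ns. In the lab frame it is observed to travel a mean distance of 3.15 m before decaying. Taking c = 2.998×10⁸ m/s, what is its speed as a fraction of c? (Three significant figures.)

0.646c

Let x = d/(cτ) = 3.150 m / (2.998×10⁸ m/s × 1.240×10^-8 s) = 0.84734. Since d = βγcτ, x = βγ = β/√(1−β²).
Solving: β² = x²/(1+x²) = 0.717985/1.717985 = 0.417923, so β = 0.646.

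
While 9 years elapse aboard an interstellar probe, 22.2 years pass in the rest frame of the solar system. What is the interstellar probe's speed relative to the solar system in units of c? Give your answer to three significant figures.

0.914c

γ = Δt/Δτ = 22.2/9 = 2.4667.
β = √(1 − 1/γ²) = √(1 − 0.164349) = √0.835651 = 0.914.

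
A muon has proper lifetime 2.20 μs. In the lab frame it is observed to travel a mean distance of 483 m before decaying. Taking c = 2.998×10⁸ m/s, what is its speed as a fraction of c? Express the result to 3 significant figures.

0.591c

d = βγcτ ⇒ βγ = d/(cτ) = 483.0 m / (659.56 m) = 0.73231.
β = (βγ)/√(1+(βγ)²) = 0.73231/√1.536278 = 0.591.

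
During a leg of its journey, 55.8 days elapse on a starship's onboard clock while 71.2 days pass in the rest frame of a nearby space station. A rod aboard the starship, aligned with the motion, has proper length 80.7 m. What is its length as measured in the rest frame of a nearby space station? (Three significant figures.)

From Δt = γΔτ: γ = 71.2/55.8 = 1.27599.
The rod contracts by the same γ: 80.7 m / 1.27599 = 63.2 m.

63.2 m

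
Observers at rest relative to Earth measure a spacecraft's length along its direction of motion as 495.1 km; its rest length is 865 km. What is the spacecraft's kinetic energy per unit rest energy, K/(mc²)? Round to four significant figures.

From L = L₀/γ: γ = 865/495.1 = 1.74712.
K/(mc²) = γ − 1 = 1.74712 − 1 = 0.7471.

0.7471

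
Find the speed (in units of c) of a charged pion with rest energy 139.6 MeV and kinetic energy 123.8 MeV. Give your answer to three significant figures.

0.848c

γ = 1 + K/(mc²) = 1 + 123.8/139.6 = 1.8868.
β = √(1 − 1/γ²) = √(1 − 0.280898) = √0.719102 = 0.848.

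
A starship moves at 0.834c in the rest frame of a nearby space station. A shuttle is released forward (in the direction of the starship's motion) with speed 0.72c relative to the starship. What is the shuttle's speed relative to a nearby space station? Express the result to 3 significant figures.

In units of c, u = (u' + v)/(1 + u'v) with u' = 0.72 and v = 0.834.
Numerator: 0.72 + 0.834 = 1.554. Denominator: 1 + (0.72)(0.834) = 1.60048.
u = 1.554/1.60048 = 0.97096, so the speed is 0.971c.

0.971c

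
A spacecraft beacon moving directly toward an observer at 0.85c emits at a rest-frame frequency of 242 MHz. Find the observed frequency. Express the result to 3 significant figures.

Relativistic Doppler (source moving toward): f_obs = f_src · √((1+β)/(1−β)).
With β = 0.85: factor = √(1.85/0.15) = 3.5119.
f_obs = 242 × 3.5119 = 850 MHz.

850 MHz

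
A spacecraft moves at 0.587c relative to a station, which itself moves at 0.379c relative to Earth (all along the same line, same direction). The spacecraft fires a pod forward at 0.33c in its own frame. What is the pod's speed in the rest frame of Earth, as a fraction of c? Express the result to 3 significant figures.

0.889c

Apply u = (u'+v)/(1+u'v) twice. Pod in the station frame: (0.33+0.587)/(1+0.33·0.587) = 0.917/1.19371 = 0.76819c.
That velocity, transformed to the rest frame of Earth: (0.76819+0.379)/(1+0.76819·0.379) = 1.14719/1.29114401 = 0.88851c.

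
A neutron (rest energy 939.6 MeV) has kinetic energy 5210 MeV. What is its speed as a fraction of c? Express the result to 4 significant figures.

0.9883c

K = (γ−1)mc², so γ = 1 + 5210/939.6 = 6.5449.
Then v/c = √(1 − γ⁻²) = √(1 − 0.023345) = √0.976655 = 0.9883.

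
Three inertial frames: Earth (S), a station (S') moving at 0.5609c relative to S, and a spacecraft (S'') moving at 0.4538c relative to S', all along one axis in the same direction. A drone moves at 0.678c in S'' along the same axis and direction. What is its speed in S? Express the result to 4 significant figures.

Apply u = (u'+v)/(1+u'v) twice. Drone in the station frame: (0.678+0.4538)/(1+0.678·0.4538) = 1.1318/1.3076764 = 0.8655c.
That velocity, transformed to the rest frame of Earth: (0.8655+0.5609)/(1+0.8655·0.5609) = 1.4264/1.48545895 = 0.96024c.

0.9602c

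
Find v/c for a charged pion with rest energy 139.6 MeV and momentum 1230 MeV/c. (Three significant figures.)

0.994

pc/(mc²) = 1230/139.6 = 8.8109 = βγ = β/√(1−β²).
So β² = x²/(1 + x²) with x = 8.8109: x² = 77.632, β² = 77.632/78.632 = 0.987283, β = 0.994.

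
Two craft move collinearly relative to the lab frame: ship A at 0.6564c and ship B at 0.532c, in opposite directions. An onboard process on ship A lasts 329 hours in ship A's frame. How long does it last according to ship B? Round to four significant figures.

Speed of ship A in ship B's frame: u = (v_A + v_B)/(1 + v_A v_B/c²) = (0.6564 + 0.532)/(1 + 0.6564×0.532) = 1.1884/1.3492048 = 0.88082; |u| = 0.88082c.
At |u| = 0.88082c, γ = (1 − 0.775844)^(−1/2) = 2.1122.
Ship A's interval is proper; time dilation gives Δt_B = γΔτ = 2.1122 × 329 hours = 694.9 hours.

694.9 hours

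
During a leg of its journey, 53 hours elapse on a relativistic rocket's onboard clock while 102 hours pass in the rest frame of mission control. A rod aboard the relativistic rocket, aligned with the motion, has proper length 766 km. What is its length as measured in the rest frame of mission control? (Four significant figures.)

The time-dilation ratio gives γ = 102/53 = 1.92453.
The rod contracts by the same γ: 766 km / 1.92453 = 398.0 km.

398.0 km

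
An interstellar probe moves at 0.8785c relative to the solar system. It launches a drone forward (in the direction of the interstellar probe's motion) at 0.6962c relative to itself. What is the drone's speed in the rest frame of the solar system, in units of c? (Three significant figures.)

In units of c, u = (u' + v)/(1 + u'v) with u' = 0.6962 and v = 0.8785.
Numerator: 0.6962 + 0.8785 = 1.5747. Denominator: 1 + (0.6962)(0.8785) = 1.6116117.
u = 1.5747/1.6116117 = 0.9771, so the speed is 0.977c.

0.977c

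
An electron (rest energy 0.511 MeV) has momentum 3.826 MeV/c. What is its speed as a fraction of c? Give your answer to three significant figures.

0.991c

βγ = pc/(mc²) = 3.826/0.511 = 7.4873.
Since γ² = 1 + (βγ)² = 57.0597, γ = √57.0597 = 7.55379, and β = (βγ)/γ = 7.4873/7.55379 = 0.991.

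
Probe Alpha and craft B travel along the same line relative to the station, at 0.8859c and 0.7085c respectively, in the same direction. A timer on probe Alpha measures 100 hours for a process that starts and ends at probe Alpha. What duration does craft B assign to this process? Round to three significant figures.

Speed of probe Alpha in craft B's frame: u = (v_A − v_B)/(1 − v_A v_B/c²) = (0.8859 − 0.7085)/(1 − 0.8859×0.7085) = 0.1774/0.37233985 = 0.47645; |u| = 0.47645c.
At |u| = 0.47645c, γ = (1 − 0.227005)^(−1/2) = 1.1374.
The clock on probe Alpha records proper time, so craft B measures Δt = γΔτ = 1.1374 × 100 = 114 hours.

114 hours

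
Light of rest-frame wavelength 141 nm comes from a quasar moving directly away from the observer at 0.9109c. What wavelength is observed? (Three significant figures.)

653 nm

Relativistic Doppler for wavelength: λ_obs = λ_src · √((1+β)/(1−β)).
With β = 0.9109: factor = √(1.9109/0.0891) = 4.6311.
λ_obs = 141 × 4.6311 = 653 nm.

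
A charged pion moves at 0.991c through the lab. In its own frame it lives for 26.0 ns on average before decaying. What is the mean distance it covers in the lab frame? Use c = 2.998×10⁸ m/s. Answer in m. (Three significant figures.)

57.7 m

Lorentz factor: γ = (1 − 0.982081)^(−1/2) = 7.4704.
Lab-frame lifetime: Δt = γτ = 7.4704 × 26.0 ns = 194.23 ns.
Distance: d = vΔt = 0.991 × 2.998×10⁸ m/s × 1.9423×10^-7 s = 57.7 m.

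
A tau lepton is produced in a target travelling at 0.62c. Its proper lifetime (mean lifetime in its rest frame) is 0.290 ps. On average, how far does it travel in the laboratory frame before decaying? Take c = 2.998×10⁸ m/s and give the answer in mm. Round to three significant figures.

γ = 1/√(1 − β²) = 1/√(1 − 0.3844) = 1/√0.6156 = 1/0.784602 = 1.2745.
Lab-frame lifetime: Δt = γτ = 1.2745 × 0.290 ps = 0.3696 ps.
Distance: d = vΔt = 0.62 × 2.998×10⁸ m/s × 3.6960×10^-13 s = 6.87×10^-5 m = 0.0687 mm.

0.0687 mm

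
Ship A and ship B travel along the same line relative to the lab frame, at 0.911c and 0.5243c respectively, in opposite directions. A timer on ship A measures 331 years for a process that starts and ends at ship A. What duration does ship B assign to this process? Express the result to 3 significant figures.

The velocity of ship A relative to ship B is (0.911 + 0.5243)c / (1 + 0.911×0.5243) = 0.97135c; relative speed 0.97135c.
γ for this relative speed: γ = 1/√(1 − 0.943521) = 4.2078.
The clock on ship A records proper time, so ship B measures Δt = γΔτ = 4.2078 × 331 = 1390 years.

1390 years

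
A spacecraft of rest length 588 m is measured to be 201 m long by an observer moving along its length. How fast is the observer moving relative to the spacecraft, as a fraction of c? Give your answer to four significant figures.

Length contraction gives γ = L₀/L = 588/201 = 2.9254.
β = √(1 − 1/γ²) = √0.88315 = 0.9398.

0.9398c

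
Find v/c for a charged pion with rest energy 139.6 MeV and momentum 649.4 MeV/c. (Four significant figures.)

0.9777

pc/(mc²) = 649.4/139.6 = 4.6519 = βγ = β/√(1−β²).
So β² = x²/(1 + x²) with x = 4.6519: x² = 21.6402, β² = 21.6402/22.6402 = 0.955831, β = 0.9777.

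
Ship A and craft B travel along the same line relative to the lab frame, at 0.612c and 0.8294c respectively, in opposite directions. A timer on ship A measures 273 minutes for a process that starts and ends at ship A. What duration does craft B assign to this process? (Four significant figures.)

931.5 minutes

Speed of ship A in craft B's frame: u = (v_A + v_B)/(1 + v_A v_B/c²) = (0.612 + 0.8294)/(1 + 0.612×0.8294) = 1.4414/1.5075928 = 0.95609; |u| = 0.95609c.
At |u| = 0.95609c, γ = (1 − 0.914108)^(−1/2) = 3.4121.
The clock on ship A records proper time, so craft B measures Δt = γΔτ = 3.4121 × 273 = 931.5 minutes.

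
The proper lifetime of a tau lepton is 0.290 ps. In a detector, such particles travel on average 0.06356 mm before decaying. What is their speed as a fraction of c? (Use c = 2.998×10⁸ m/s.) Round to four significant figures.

d = βγcτ ⇒ βγ = d/(cτ) = 6.356×10^-5 m / (8.6942×10^-5 m) = 0.73106.
β = (βγ)/√(1+(βγ)²) = 0.73106/√1.534449 = 0.5902.

0.5902c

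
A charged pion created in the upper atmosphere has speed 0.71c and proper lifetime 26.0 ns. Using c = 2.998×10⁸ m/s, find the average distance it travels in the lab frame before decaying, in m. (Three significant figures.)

β² = 0.5041, so γ = 1/√0.4959 = 1.42.
Lab-frame lifetime: Δt = γτ = 1.42 × 26.0 ns = 36.92 ns.
Distance: d = vΔt = 0.71 × 2.998×10⁸ m/s × 3.6920×10^-8 s = 7.86 m.

7.86 m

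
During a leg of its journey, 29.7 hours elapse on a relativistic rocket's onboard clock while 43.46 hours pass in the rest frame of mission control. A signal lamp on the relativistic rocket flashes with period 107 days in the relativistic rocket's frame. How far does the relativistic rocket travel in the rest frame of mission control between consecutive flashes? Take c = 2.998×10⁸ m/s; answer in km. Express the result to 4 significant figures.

The time-dilation ratio gives γ = 43.46/29.7 = 1.4633.
β = √(1 − 1/γ²) = 0.73006. Lab-frame period = γτ = 1.4633×107 days = 156.57 days. Distance = βc × γτ = 0.73006 × 2.998×10⁸ m/s × 13527648 s = 2.9608×10^15 m = 2.961×10^12 km.

2.961×10^12 km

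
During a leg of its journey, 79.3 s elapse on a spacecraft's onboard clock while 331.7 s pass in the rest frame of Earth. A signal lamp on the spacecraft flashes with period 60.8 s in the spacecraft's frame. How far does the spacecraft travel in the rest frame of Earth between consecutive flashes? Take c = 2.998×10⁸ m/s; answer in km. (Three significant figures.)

7.40×10^7 km

From Δt = γΔτ: γ = 331.7/79.3 = 4.18285.
β = √(1 − 1/γ²) = 0.971. Lab-frame period = γτ = 4.18285×60.8 s = 254.32 s. Distance = βc × γτ = 0.971 × 2.998×10⁸ m/s × 254.32 s = 7.4034×10^10 m = 7.40×10^7 km.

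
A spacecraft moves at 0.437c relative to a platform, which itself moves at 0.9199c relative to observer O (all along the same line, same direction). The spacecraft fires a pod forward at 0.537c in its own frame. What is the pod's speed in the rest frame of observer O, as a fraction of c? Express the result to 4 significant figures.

0.9902c

First combine the pod and spacecraft (S''→S'): u₁ = (0.537 + 0.437)/(1 + 0.537×0.437) = 0.974/1.234669 = 0.78888.
Then combine with the platform (S'→S): u = (0.78888 + 0.9199)/(1 + 0.78888×0.9199) = 1.70878/1.725690712 = 0.9902.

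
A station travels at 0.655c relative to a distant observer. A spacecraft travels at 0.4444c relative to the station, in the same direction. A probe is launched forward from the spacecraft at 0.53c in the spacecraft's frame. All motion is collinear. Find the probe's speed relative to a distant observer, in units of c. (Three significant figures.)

First combine the probe and spacecraft (S''→S'): u₁ = (0.53 + 0.4444)/(1 + 0.53×0.4444) = 0.9744/1.235532 = 0.78865.
Then combine with the station (S'→S): u = (0.78865 + 0.655)/(1 + 0.78865×0.655) = 1.44365/1.51656575 = 0.95192.

0.952c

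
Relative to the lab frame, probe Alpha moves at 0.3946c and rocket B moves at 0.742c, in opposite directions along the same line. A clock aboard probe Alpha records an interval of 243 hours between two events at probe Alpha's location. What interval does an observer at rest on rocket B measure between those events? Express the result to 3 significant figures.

510 hours

Transform probe Alpha's velocity into rocket B's frame: (0.3946 + 0.742)/(1 + 0.3946·0.742) = 1.1366/1.2927932, so the relative speed is 0.87918c.
γ for this relative speed: γ = 1/√(1 − 0.772957) = 2.0987.
The clock on probe Alpha records proper time, so rocket B measures Δt = γΔτ = 2.0987 × 243 = 510 hours.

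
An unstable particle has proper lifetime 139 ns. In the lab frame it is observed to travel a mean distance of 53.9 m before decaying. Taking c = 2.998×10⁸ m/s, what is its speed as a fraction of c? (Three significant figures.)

0.791c

Let x = d/(cτ) = 53.90 m / (2.998×10⁸ m/s × 1.390×10^-7 s) = 1.2934. Since d = βγcτ, x = βγ = β/√(1−β²).
Solving: β² = x²/(1+x²) = 1.67288/2.67288 = 0.625872, so β = 0.791.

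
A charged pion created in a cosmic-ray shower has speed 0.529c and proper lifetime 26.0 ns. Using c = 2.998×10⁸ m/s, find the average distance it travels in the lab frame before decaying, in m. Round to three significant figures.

γ = 1/√(1 − β²) = 1/√(1 − 0.279841) = 1/√0.720159 = 1/0.848622 = 1.1784.
Lab-frame lifetime: Δt = γτ = 1.1784 × 26.0 ns = 30.638 ns.
Distance: d = vΔt = 0.529 × 2.998×10⁸ m/s × 3.0638×10^-8 s = 4.86 m.

4.86 m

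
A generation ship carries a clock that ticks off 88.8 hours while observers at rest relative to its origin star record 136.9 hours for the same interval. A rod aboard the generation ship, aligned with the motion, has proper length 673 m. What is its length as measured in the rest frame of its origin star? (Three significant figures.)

437 m

From Δt = γΔτ: γ = 136.9/88.8 = 1.54167.
L = L₀/γ = 673/1.54167 = 437 m.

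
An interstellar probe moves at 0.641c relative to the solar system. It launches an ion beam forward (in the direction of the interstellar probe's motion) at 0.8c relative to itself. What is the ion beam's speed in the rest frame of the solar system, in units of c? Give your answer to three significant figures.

In units of c, u = (u' + v)/(1 + u'v) with u' = 0.8 and v = 0.641.
Numerator: 0.8 + 0.641 = 1.441. Denominator: 1 + (0.8)(0.641) = 1.5128.
u = 1.441/1.5128 = 0.95254, so the speed is 0.953c.

0.953c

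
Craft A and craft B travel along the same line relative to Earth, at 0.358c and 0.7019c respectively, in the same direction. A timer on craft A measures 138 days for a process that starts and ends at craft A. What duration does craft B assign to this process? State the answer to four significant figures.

The velocity of craft A relative to craft B is (0.358 − 0.7019)c / (1 − 0.358×0.7019) = −0.45932c; relative speed 0.45932c.
γ for this relative speed: γ = 1/√(1 − 0.210975) = 1.1258.
The clock on craft A records proper time, so craft B measures Δt = γΔτ = 1.1258 × 138 = 155.4 days.

155.4 days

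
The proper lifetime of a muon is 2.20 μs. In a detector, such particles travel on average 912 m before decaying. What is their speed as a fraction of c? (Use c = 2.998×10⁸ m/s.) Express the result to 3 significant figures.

0.810c

Lab distance = (lab lifetime)·v = γτ·βc, so βγ = d/(cτ) = 912.0/(2.998×10⁸ × 2.200×10^-6) = 1.3827.
With βγ = 1.3827: γ² = 1 + (βγ)² = 2.91186, and β = (βγ)/γ = 1.3827/1.70642 = 0.810.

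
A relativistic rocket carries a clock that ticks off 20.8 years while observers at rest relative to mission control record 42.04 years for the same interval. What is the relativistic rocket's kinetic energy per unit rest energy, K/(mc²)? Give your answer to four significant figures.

1.021

γ = Δt/Δτ = 42.04/20.8 = 2.02115.
Since K = (γ−1)mc², K/(mc²) = 2.02115 − 1 = 1.021.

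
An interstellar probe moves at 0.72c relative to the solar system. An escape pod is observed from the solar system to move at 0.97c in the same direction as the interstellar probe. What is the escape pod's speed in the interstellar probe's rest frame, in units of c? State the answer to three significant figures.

0.829c

Transform to the interstellar probe's frame: u' = (u − v)/(1 − uv/c²).
u' = (0.97 − 0.72)/(1 − 0.97×0.72) = 0.25/0.3016 = 0.82891.
Speed in the interstellar probe's frame: 0.829c (in the same direction).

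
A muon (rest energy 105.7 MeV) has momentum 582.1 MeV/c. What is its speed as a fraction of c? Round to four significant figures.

0.9839c

βγ = pc/(mc²) = 582.1/105.7 = 5.5071.
Since γ² = 1 + (βγ)² = 31.3282, γ = √31.3282 = 5.59716, and β = (βγ)/γ = 5.5071/5.59716 = 0.9839.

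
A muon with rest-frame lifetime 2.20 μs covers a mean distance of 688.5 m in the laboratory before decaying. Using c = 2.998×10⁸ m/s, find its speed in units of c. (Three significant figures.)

Lab distance = (lab lifetime)·v = γτ·βc, so βγ = d/(cτ) = 688.5/(2.998×10⁸ × 2.200×10^-6) = 1.0439.
With βγ = 1.0439: γ² = 1 + (βγ)² = 2.08973, and β = (βγ)/γ = 1.0439/1.44559 = 0.722.

0.722c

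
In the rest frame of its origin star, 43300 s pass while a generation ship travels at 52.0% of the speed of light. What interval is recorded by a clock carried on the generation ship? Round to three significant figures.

With β = 0.52, γ = 1/√(1 − 0.52²) = 1/√0.7296 = 1.1707.
The moving clock records proper time: Δτ = Δt/γ = 43300/1.1707 = 37000 s.

37000 s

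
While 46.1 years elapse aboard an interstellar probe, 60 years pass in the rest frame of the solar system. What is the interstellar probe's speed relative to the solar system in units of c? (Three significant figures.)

γ = Δt/Δτ = 60/46.1 = 1.3015.
β = √(1 − 1/γ²) = √(1 − 0.590353) = √0.409647 = 0.640.

0.640c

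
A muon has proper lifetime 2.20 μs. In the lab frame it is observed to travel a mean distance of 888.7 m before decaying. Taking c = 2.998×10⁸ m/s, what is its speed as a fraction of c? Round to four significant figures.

0.8030c

Lab distance = (lab lifetime)·v = γτ·βc, so βγ = d/(cτ) = 888.7/(2.998×10⁸ × 2.200×10^-6) = 1.3474.
With βγ = 1.3474: γ² = 1 + (βγ)² = 2.81549, and β = (βγ)/γ = 1.3474/1.67794 = 0.8030.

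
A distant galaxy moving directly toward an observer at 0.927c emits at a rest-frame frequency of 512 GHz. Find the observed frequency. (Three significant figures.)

Relativistic Doppler (source moving toward): f_obs = f_src · √((1+β)/(1−β)).
With β = 0.927: factor = √(1.927/0.073) = 5.1378.
f_obs = 512 × 5.1378 = 2630 GHz.

2630 GHz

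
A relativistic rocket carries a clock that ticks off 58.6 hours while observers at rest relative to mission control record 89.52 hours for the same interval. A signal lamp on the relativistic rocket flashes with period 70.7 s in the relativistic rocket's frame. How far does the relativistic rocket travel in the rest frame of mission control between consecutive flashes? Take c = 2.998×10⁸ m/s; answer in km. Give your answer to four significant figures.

From Δt = γΔτ: γ = 89.52/58.6 = 1.52765.
β = √(1 − 1/γ²) = 0.75598. Lab-frame period = γτ = 1.52765×70.7 s = 108 s. Distance = βc × γτ = 0.75598 × 2.998×10⁸ m/s × 108 s = 2.4477×10^10 m = 2.448×10^7 km.

2.448×10^7 km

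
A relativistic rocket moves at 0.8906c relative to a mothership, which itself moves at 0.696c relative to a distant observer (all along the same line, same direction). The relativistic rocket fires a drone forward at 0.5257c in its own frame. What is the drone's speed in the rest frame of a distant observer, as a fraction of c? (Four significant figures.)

First combine the drone and relativistic rocket (S''→S'): u₁ = (0.5257 + 0.8906)/(1 + 0.5257×0.8906) = 1.4163/1.46818842 = 0.96466.
Then combine with the mothership (S'→S): u = (0.96466 + 0.696)/(1 + 0.96466×0.696) = 1.66066/1.67140336 = 0.99357.

0.9936c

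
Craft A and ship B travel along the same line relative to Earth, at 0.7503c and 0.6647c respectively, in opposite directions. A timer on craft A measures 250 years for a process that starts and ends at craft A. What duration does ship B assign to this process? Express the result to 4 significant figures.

758.6 years

Transform craft A's velocity into ship B's frame: (0.7503 + 0.6647)/(1 + 0.7503·0.6647) = 1.415/1.49872441, so the relative speed is 0.94414c.
γ for this relative speed: γ = 1/√(1 − 0.8914) = 3.0345.
The clock on craft A records proper time, so ship B measures Δt = γΔτ = 3.0345 × 250 = 758.6 years.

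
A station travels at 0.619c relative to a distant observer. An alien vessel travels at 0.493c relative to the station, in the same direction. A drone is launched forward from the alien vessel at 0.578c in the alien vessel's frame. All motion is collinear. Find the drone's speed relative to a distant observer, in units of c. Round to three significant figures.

0.958c

First combine the drone and alien vessel (S''→S'): u₁ = (0.578 + 0.493)/(1 + 0.578×0.493) = 1.071/1.284954 = 0.83349.
Then combine with the station (S'→S): u = (0.83349 + 0.619)/(1 + 0.83349×0.619) = 1.45249/1.51593031 = 0.95815.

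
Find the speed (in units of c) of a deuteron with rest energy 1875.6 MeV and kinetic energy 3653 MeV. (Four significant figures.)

γ = 1 + K/(mc²) = 1 + 3653/1875.6 = 2.9476.
β = √(1 − 1/γ²) = √(1 − 0.115097) = √0.884903 = 0.9407.

0.9407c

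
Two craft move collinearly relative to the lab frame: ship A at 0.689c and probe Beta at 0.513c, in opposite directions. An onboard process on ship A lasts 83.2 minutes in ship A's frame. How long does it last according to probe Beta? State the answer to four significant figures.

181.0 minutes

Transform ship A's velocity into probe Beta's frame: (0.689 + 0.513)/(1 + 0.689·0.513) = 1.202/1.353457, so the relative speed is 0.8881c.
At |u| = 0.8881c, γ = (1 − 0.788722)^(−1/2) = 2.1756.
The clock on ship A records proper time, so probe Beta measures Δt = γΔτ = 2.1756 × 83.2 = 181.0 minutes.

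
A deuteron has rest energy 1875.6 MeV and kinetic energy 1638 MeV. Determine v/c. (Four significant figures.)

0.8456

γ = 1 + K/(mc²) = 1 + 1638/1875.6 = 1.8733.
β = √(1 − 1/γ²) = √(1 − 0.284961) = √0.715039 = 0.8456.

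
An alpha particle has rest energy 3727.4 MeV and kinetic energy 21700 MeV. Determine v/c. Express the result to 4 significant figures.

K = (γ−1)mc², so γ = 1 + 21700/3727.4 = 6.8218.
Then v/c = √(1 − γ⁻²) = √(1 − 0.0214883) = √0.9785117 = 0.9892.

0.9892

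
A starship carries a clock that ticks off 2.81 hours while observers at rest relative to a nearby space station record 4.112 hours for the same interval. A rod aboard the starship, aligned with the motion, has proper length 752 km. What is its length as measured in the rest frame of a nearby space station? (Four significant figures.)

513.9 km

The time-dilation ratio gives γ = 4.112/2.81 = 1.46335.
L = L₀/γ = 752/1.46335 = 513.9 km.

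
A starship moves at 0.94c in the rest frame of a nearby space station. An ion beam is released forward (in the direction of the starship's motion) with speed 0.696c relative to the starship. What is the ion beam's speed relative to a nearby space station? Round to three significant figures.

In units of c, u = (u' + v)/(1 + u'v) with u' = 0.696 and v = 0.94.
Numerator: 0.696 + 0.94 = 1.636. Denominator: 1 + (0.696)(0.94) = 1.65424.
u = 1.636/1.65424 = 0.98897, so the speed is 0.989c.

0.989c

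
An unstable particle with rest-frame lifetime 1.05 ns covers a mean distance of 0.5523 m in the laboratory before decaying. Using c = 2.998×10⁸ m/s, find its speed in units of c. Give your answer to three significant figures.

0.869c

d = βγcτ ⇒ βγ = d/(cτ) = 0.5523 m / (0.31479 m) = 1.7545.
β = (βγ)/√(1+(βγ)²) = 1.7545/√4.07827 = 0.869.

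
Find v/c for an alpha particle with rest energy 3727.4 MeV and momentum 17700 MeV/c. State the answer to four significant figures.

βγ = pc/(mc²) = 17700/3727.4 = 4.7486.
Since γ² = 1 + (βγ)² = 23.5492, γ = √23.5492 = 4.85275, and β = (βγ)/γ = 4.7486/4.85275 = 0.9785.

0.9785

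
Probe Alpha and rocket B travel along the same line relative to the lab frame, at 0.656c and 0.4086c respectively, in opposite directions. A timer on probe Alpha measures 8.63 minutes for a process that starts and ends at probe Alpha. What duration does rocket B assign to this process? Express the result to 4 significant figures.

The velocity of probe Alpha relative to rocket B is (0.656 + 0.4086)c / (1 + 0.656×0.4086) = 0.83956c; relative speed 0.83956c.
At |u| = 0.83956c, γ = (1 − 0.704861)^(−1/2) = 1.8407.
The clock on probe Alpha records proper time, so rocket B measures Δt = γΔτ = 1.8407 × 8.63 = 15.89 minutes.

15.89 minutes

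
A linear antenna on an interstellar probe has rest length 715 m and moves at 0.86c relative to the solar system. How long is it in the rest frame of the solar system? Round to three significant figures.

γ = 1/√(1 − β²) = 1/√(1 − 0.7396) = 1/√0.2604 = 1/0.510294 = 1.9597.
Along the direction of motion the measured length is L₀/γ = 715/1.9597 = 365 m.

365 m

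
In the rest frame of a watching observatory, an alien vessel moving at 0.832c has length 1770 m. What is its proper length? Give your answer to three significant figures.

γ = 1/√(1 − β²) = 1/√(1 − 0.692224) = 1/√0.307776 = 1/0.554776 = 1.8025.
Proper length: L₀ = γ·L = 1.8025 × 1770 = 3190 m.

3190 m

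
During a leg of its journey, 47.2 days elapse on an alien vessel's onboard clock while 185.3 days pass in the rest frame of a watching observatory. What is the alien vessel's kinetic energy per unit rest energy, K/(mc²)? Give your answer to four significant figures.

2.926

From Δt = γΔτ: γ = 185.3/47.2 = 3.92585.
K/(mc²) = γ − 1 = 3.92585 − 1 = 2.926.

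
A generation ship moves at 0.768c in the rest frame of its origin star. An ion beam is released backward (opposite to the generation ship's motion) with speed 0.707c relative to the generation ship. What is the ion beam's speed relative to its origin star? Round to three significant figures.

0.133c

In units of c, u = (u' + v)/(1 + u'v) with u' = −0.707 and v = 0.768.
Numerator: −0.707 + 0.768 = 0.061. Denominator: 1 + (−0.707)(0.768) = 0.457024.
u = 0.061/0.457024 = 0.13347, so the speed is 0.133c.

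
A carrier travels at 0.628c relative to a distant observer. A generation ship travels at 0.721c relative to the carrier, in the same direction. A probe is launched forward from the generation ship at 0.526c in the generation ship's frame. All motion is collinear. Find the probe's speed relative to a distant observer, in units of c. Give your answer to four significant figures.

0.9772c

Compose velocities in two stages. Stage 1 (into S'): u₁ = (0.526+0.721)/(1+0.526×0.721) = 0.90412.
Stage 2 (into S): u = (0.90412+0.628)/(1+0.90412×0.628) = 0.97725, so the speed is 0.9772c.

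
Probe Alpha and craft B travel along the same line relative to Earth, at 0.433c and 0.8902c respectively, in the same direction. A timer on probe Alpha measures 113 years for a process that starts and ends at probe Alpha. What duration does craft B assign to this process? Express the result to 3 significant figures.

169 years

Transform probe Alpha's velocity into craft B's frame: (0.433 − 0.8902)/(1 − 0.433·0.8902) = −0.4572/0.6145434, so the relative speed is 0.74397c.
At |u| = 0.74397c, γ = (1 − 0.553491)^(−1/2) = 1.4965.
Probe Alpha's interval is proper; time dilation gives Δt_B = γΔτ = 1.4965 × 113 years = 169 years.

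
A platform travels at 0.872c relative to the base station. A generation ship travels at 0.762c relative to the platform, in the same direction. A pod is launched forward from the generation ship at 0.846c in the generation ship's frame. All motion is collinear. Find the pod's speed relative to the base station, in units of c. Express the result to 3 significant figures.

Apply u = (u'+v)/(1+u'v) twice. Pod in the platform frame: (0.846+0.762)/(1+0.846·0.762) = 1.608/1.644652 = 0.97771c.
That velocity, transformed to the rest frame of the base station: (0.97771+0.872)/(1+0.97771·0.872) = 1.84971/1.85256312 = 0.99846c.

0.998c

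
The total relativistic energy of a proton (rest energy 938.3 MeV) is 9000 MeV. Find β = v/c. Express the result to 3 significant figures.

Total energy E = γmc² gives γ = 9000/938.3 = 9.5918.
Hence β = √(1 − 1/γ²) = √(1 − 0.0108693) = √0.9891307 = 0.995.

0.995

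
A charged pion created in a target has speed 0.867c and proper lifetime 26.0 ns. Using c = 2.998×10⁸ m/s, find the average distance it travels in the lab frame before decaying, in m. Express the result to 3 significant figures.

13.6 m

γ = 1/√(1 − β²) = 1/√(1 − 0.751689) = 1/√0.248311 = 1/0.498308 = 2.0068.
Lab-frame lifetime: Δt = γτ = 2.0068 × 26.0 ns = 52.177 ns.
Distance: d = vΔt = 0.867 × 2.998×10⁸ m/s × 5.2177×10^-8 s = 13.6 m.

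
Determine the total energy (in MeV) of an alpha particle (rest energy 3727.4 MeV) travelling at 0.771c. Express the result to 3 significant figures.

5850 MeV

With β = 0.771, γ = 1/√(1 − 0.771²) = 1/√0.405559 = 1.5703.
Total energy: E = γmc² = 1.5703 × 3727.4 MeV = 5850 MeV.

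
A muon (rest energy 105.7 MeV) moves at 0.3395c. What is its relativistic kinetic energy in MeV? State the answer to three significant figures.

6.67 MeV

γ = 1/√(1 − β²) = 1/√(1 − 0.11526025) = 1/√0.88473975 = 1/0.940606 = 1.063144.
Kinetic energy: K = (γ − 1)mc² = (1.063144 − 1) × 105.7 MeV = 0.063144 × 105.7 = 6.67 MeV.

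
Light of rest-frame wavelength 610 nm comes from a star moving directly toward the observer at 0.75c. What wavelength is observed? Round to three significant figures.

231 nm

Relativistic Doppler for wavelength: λ_obs = λ_src · √((1−β)/(1+β)).
With β = 0.75: factor = √(0.25/1.75) = 0.37796.
λ_obs = 610 × 0.37796 = 231 nm.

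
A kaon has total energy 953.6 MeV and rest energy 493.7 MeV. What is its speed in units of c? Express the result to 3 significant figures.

Total energy E = γmc² gives γ = 953.6/493.7 = 1.9315.
Hence β = √(1 − 1/γ²) = √(1 − 0.268047) = √0.731953 = 0.856.

0.856c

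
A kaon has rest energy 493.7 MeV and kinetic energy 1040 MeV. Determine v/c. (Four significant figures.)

K = (γ−1)mc², so γ = 1 + 1040/493.7 = 3.1065.
Then v/c = √(1 − γ⁻²) = √(1 − 0.103623) = √0.896377 = 0.9468.

0.9468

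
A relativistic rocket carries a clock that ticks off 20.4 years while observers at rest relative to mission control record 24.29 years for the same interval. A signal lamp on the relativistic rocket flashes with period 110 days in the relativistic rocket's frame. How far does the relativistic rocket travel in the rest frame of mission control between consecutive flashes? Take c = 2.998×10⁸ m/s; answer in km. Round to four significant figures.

1.842×10^12 km

From Δt = γΔτ: γ = 24.29/20.4 = 1.19069.
β = √(1 − 1/γ²) = 0.54282. Lab-frame period = γτ = 1.19069×110 days = 130.98 days. Distance = βc × γτ = 0.54282 × 2.998×10⁸ m/s × 11316672 s = 1.8416×10^15 m = 1.842×10^12 km.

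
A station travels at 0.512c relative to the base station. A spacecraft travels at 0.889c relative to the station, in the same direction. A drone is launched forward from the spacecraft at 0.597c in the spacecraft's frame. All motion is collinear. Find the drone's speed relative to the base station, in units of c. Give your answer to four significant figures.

First combine the drone and spacecraft (S''→S'): u₁ = (0.597 + 0.889)/(1 + 0.597×0.889) = 1.486/1.530733 = 0.97078.
Then combine with the station (S'→S): u = (0.97078 + 0.512)/(1 + 0.97078×0.512) = 1.48278/1.49703936 = 0.99047.

0.9905c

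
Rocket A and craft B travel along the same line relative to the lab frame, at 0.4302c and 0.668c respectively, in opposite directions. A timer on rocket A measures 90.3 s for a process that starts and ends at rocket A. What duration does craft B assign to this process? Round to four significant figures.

Transform rocket A's velocity into craft B's frame: (0.4302 + 0.668)/(1 + 0.4302·0.668) = 1.0982/1.2873736, so the relative speed is 0.85305c.
At |u| = 0.85305c, γ = (1 − 0.727694)^(−1/2) = 1.9163.
The clock on rocket A records proper time, so craft B measures Δt = γΔτ = 1.9163 × 90.3 = 173.0 s.

173.0 s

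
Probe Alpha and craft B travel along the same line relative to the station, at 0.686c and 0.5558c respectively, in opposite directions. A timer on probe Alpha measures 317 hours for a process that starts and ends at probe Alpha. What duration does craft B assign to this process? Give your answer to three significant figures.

Speed of probe Alpha in craft B's frame: u = (v_A + v_B)/(1 + v_A v_B/c²) = (0.686 + 0.5558)/(1 + 0.686×0.5558) = 1.2418/1.3812788 = 0.89902; |u| = 0.89902c.
At |u| = 0.89902c, γ = (1 − 0.808237)^(−1/2) = 2.2836.
The clock on probe Alpha records proper time, so craft B measures Δt = γΔτ = 2.2836 × 317 = 724 hours.

724 hours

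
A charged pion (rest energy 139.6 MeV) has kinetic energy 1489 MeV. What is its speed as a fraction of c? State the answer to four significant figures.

γ = 1 + K/(mc²) = 1 + 1489/139.6 = 11.666.
β = √(1 − 1/γ²) = √(1 − 0.00734778) = √0.99265222 = 0.9963.

0.9963c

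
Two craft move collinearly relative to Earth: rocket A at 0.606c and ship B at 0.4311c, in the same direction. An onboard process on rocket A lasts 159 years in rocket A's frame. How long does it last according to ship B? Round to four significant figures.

163.7 years

Speed of rocket A in ship B's frame: u = (v_A − v_B)/(1 − v_A v_B/c²) = (0.606 − 0.4311)/(1 − 0.606×0.4311) = 0.1749/0.7387534 = 0.23675; |u| = 0.23675c.
γ for this relative speed: γ = 1/√(1 − 0.0560506) = 1.0293.
Rocket A's interval is proper; time dilation gives Δt_B = γΔτ = 1.0293 × 159 years = 163.7 years.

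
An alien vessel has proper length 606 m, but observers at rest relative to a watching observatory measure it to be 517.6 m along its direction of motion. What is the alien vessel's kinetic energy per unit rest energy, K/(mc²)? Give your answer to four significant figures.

Length contraction gives γ = L₀/L = 606/517.6 = 1.17079.
Since K = (γ−1)mc², K/(mc²) = 1.17079 − 1 = 0.1708.

0.1708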